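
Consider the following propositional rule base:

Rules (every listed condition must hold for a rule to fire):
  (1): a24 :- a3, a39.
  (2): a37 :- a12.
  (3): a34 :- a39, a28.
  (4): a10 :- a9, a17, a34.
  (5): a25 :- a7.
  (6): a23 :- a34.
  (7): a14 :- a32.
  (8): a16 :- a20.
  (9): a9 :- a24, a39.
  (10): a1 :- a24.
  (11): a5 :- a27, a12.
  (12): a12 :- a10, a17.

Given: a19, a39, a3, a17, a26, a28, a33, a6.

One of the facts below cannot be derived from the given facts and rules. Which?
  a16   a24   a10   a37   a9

a16

Round 1: (1) [a24 :- a3, a39.]; (3) [a34 :- a39, a28.]. Adds a24, a34.
Round 2: (6) [a23 :- a34.]; (9) [a9 :- a24, a39.]; (10) [a1 :- a24.]. Adds a23, a9, a1.
Round 3: (4) [a10 :- a9, a17, a34.]. Adds a10.
Round 4: (12) [a12 :- a10, a17.]. Adds a12.
Round 5: (2) [a37 :- a12.]. Adds a37.
Derived: a37 (round 5), a24 (round 1), a9 (round 2), a10 (round 3). a16 never appears in any round.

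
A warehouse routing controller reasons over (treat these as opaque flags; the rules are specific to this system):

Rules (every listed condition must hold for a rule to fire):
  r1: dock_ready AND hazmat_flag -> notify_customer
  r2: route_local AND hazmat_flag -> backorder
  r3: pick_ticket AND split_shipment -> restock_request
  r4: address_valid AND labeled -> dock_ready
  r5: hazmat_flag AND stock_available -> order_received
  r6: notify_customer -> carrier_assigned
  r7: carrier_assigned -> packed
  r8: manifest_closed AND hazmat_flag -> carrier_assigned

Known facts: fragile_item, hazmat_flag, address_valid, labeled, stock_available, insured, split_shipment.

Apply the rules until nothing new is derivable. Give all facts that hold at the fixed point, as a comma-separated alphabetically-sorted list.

address_valid, carrier_assigned, dock_ready, fragile_item, hazmat_flag, insured, labeled, notify_customer, order_received, packed, split_shipment, stock_available

Round 1 — r4, r5, derive dock_ready, order_received.
Round 2 — r1, derive notify_customer.
Round 3 — r6, derive carrier_assigned.
Round 4 — r7, derive packed.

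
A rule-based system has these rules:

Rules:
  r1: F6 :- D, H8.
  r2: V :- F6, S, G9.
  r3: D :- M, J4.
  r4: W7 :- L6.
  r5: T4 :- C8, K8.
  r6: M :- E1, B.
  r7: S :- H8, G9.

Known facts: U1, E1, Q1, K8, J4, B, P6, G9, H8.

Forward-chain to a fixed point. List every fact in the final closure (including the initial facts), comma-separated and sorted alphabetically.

Round 1: r6 [M :- E1, B.]; r7 [S :- H8, G9.]. New: M, S.
Round 2: r3 [D :- M, J4.]. New: D.
Round 3: r1 [F6 :- D, H8.]. New: F6.
Round 4: r2 [V :- F6, S, G9.]. New: V.

B, D, E1, F6, G9, H8, J4, K8, M, P6, Q1, S, U1, V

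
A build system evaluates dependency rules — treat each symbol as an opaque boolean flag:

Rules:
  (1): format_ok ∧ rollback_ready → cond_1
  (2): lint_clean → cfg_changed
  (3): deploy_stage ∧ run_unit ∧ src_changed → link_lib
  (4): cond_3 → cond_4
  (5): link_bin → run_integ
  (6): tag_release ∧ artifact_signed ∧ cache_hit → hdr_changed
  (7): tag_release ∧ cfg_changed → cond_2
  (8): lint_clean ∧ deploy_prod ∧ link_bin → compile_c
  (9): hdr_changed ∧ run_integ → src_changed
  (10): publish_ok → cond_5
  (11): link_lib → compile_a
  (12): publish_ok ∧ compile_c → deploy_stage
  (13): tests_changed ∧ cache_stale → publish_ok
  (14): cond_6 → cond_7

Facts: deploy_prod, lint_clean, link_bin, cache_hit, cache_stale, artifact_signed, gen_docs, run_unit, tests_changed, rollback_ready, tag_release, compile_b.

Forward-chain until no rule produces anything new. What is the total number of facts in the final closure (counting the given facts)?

23

Round 1: (2) [lint_clean → cfg_changed]; (5) [link_bin → run_integ]; (6) [tag_release ∧ artifact_signed ∧ cache_hit → hdr_changed]; (8) [lint_clean ∧ deploy_prod ∧ link_bin → compile_c]; (13) [tests_changed ∧ cache_stale → publish_ok]. Adds cfg_changed, run_integ, hdr_changed, compile_c, publish_ok.
Round 2: (7) [tag_release ∧ cfg_changed → cond_2]; (9) [hdr_changed ∧ run_integ → src_changed]; (10) [publish_ok → cond_5]; (12) [publish_ok ∧ compile_c → deploy_stage]. Adds cond_2, src_changed, cond_5, deploy_stage.
Round 3: (3) [deploy_stage ∧ run_unit ∧ src_changed → link_lib]. Adds link_lib.
Round 4: (11) [link_lib → compile_a]. Adds compile_a.
Closure: {artifact_signed, cache_hit, cache_stale, cfg_changed, compile_a, compile_b, compile_c, cond_2, cond_5, deploy_prod, deploy_stage, gen_docs, hdr_changed, link_bin, link_lib, lint_clean, publish_ok, rollback_ready, run_integ, run_unit, src_changed, tag_release, tests_changed} — 23 facts.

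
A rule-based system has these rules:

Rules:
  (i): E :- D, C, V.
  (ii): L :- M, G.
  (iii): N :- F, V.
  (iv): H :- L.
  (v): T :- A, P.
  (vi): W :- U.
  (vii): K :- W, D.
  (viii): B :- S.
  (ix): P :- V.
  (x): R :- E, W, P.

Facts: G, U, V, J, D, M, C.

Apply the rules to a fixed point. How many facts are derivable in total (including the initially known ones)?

Round 1 — (i), (ii), (vi), (ix), derive E, L, W, P.
Round 2 — (iv), (vii), (x), derive H, K, R.
Closure: {C, D, E, G, H, J, K, L, M, P, R, U, V, W} — 14 facts.

14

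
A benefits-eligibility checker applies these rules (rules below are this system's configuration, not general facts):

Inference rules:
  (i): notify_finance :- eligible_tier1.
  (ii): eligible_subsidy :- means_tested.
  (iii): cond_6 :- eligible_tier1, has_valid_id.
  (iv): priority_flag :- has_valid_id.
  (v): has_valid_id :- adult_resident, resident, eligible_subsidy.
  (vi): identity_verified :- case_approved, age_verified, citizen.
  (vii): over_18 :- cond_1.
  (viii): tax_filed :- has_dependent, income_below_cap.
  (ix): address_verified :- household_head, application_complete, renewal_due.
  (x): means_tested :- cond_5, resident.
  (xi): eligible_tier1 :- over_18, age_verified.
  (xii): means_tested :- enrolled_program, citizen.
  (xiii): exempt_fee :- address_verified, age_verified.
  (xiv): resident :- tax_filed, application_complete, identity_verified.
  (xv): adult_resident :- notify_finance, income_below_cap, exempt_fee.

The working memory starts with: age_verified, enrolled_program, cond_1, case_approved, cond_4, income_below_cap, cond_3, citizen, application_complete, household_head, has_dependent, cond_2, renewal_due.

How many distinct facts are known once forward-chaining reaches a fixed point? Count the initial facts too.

27

Round 1 fires (vi), (vii), (viii), (ix), (xii), giving identity_verified, over_18, tax_filed, address_verified, means_tested.
Round 2 fires (ii), (xi), (xiii), (xiv), giving eligible_subsidy, eligible_tier1, exempt_fee, resident.
Round 3 fires (i), giving notify_finance.
Round 4 fires (xv), giving adult_resident.
Round 5 fires (v), giving has_valid_id.
Round 6 fires (iii), (iv), giving cond_6, priority_flag.
Closure: {address_verified, adult_resident, age_verified, application_complete, case_approved, citizen, cond_1, cond_2, cond_3, cond_4, cond_6, eligible_subsidy, eligible_tier1, enrolled_program, exempt_fee, has_dependent, has_valid_id, household_head, identity_verified, income_below_cap, means_tested, notify_finance, over_18, priority_flag, renewal_due, resident, tax_filed} — 27 facts.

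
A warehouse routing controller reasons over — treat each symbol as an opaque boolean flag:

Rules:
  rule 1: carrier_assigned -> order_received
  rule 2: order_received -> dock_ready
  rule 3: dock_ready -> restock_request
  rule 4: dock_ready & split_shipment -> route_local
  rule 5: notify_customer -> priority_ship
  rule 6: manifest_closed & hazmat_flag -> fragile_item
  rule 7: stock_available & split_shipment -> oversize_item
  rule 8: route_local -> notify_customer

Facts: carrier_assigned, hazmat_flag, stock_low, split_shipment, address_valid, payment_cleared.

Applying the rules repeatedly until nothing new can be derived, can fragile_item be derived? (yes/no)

no

Round 1 — rule 1, derive order_received.
Round 2 — rule 2, derive dock_ready.
Round 3 — rule 3, rule 4, derive restock_request, route_local.
Round 4 — rule 8, derive notify_customer.
Round 5 — rule 5, derive priority_ship.
Fixed point reached. fragile_item is concluded only by rule 6; rule 6 needs manifest_closed (never derived).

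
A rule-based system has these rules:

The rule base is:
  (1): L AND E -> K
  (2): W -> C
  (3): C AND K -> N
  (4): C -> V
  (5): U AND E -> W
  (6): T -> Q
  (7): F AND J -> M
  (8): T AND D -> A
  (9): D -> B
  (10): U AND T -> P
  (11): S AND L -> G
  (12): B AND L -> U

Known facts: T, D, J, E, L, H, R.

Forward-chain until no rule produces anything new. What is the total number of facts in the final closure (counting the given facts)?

Round 1: (1) [L AND E -> K]; (6) [T -> Q]; (8) [T AND D -> A]; (9) [D -> B]. New: K, Q, A, B.
Round 2: (12) [B AND L -> U]. New: U.
Round 3: (5) [U AND E -> W]; (10) [U AND T -> P]. New: W, P.
Round 4: (2) [W -> C]. New: C.
Round 5: (3) [C AND K -> N]; (4) [C -> V]. New: N, V.
Closure: {A, B, C, D, E, H, J, K, L, N, P, Q, R, T, U, V, W} — 17 facts.

17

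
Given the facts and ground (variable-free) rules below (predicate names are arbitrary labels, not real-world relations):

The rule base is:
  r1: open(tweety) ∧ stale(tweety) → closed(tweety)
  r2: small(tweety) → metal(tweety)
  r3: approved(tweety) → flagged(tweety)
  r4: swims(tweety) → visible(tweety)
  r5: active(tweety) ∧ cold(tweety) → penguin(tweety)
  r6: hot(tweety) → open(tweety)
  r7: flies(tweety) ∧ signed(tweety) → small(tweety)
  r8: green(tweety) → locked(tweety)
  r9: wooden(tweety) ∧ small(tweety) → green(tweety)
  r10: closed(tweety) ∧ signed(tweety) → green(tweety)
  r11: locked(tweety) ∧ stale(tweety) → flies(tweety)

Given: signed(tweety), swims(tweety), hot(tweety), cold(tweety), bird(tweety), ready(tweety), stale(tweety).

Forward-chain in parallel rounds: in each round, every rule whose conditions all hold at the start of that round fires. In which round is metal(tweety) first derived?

7

Round 1 — r4, r6, derive visible(tweety), open(tweety).
Round 2 — r1, derive closed(tweety).
Round 3 — r10, derive green(tweety).
Round 4 — r8, derive locked(tweety).
Round 5 — r11, derive flies(tweety).
Round 6 — r7, derive small(tweety).
Round 7 — r2, derive metal(tweety).
metal(tweety) first appears in round 7.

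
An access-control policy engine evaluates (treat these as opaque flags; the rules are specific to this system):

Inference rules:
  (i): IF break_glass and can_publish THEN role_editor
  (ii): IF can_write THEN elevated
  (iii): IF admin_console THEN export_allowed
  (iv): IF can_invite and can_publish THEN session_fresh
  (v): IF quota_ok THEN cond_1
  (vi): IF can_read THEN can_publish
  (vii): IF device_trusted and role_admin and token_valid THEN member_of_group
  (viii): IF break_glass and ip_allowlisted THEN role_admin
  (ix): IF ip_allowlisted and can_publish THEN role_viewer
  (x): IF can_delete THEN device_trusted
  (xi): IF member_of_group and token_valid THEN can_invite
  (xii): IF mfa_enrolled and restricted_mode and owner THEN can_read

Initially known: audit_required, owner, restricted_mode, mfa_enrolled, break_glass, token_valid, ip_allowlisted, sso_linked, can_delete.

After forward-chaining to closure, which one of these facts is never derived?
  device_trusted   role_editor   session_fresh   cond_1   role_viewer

Round 1: (viii) [IF break_glass and ip_allowlisted THEN role_admin]; (x) [IF can_delete THEN device_trusted]; (xii) [IF mfa_enrolled and restricted_mode and owner THEN can_read]. New: role_admin, device_trusted, can_read.
Round 2: (vi) [IF can_read THEN can_publish]; (vii) [IF device_trusted and role_admin and token_valid THEN member_of_group]. New: can_publish, member_of_group.
Round 3: (i) [IF break_glass and can_publish THEN role_editor]; (ix) [IF ip_allowlisted and can_publish THEN role_viewer]; (xi) [IF member_of_group and token_valid THEN can_invite]. New: role_editor, role_viewer, can_invite.
Round 4: (iv) [IF can_invite and can_publish THEN session_fresh]. New: session_fresh.
Derived: role_viewer (round 3), session_fresh (round 4), device_trusted (round 1), role_editor (round 3). cond_1 never appears in any round.

cond_1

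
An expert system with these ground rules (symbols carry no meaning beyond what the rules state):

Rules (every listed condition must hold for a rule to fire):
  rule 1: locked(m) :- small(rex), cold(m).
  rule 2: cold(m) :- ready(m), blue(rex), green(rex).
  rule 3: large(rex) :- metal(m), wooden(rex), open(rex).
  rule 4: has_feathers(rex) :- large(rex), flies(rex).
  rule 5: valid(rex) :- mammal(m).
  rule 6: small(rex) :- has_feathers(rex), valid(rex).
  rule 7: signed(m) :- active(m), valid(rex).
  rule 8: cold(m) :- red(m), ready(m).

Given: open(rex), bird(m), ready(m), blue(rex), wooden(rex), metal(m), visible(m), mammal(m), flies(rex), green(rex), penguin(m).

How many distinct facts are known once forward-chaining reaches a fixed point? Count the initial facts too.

17

[1] rule 2 [cold(m) :- ready(m), blue(rex), green(rex).]; rule 3 [large(rex) :- metal(m), wooden(rex), open(rex).]; rule 5 [valid(rex) :- mammal(m).]. ⇒ new: cold(m), large(rex), valid(rex).
[2] rule 4 [has_feathers(rex) :- large(rex), flies(rex).]. ⇒ new: has_feathers(rex).
[3] rule 6 [small(rex) :- has_feathers(rex), valid(rex).]. ⇒ new: small(rex).
[4] rule 1 [locked(m) :- small(rex), cold(m).]. ⇒ new: locked(m).
Closure: {bird(m), blue(rex), cold(m), flies(rex), green(rex), has_feathers(rex), large(rex), locked(m), mammal(m), metal(m), open(rex), penguin(m), ready(m), small(rex), valid(rex), visible(m), wooden(rex)} — 17 facts.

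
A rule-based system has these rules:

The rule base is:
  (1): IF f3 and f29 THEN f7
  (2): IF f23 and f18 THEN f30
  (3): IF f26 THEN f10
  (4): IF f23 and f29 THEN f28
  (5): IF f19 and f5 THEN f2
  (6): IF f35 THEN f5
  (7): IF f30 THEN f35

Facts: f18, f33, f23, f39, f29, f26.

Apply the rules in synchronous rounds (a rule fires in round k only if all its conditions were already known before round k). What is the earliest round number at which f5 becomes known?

Round 1: (2) [IF f23 and f18 THEN f30]; (3) [IF f26 THEN f10]; (4) [IF f23 and f29 THEN f28]. Adds f30, f10, f28.
Round 2: (7) [IF f30 THEN f35]. Adds f35.
Round 3: (6) [IF f35 THEN f5]. Adds f5.
f5 first appears in round 3.

3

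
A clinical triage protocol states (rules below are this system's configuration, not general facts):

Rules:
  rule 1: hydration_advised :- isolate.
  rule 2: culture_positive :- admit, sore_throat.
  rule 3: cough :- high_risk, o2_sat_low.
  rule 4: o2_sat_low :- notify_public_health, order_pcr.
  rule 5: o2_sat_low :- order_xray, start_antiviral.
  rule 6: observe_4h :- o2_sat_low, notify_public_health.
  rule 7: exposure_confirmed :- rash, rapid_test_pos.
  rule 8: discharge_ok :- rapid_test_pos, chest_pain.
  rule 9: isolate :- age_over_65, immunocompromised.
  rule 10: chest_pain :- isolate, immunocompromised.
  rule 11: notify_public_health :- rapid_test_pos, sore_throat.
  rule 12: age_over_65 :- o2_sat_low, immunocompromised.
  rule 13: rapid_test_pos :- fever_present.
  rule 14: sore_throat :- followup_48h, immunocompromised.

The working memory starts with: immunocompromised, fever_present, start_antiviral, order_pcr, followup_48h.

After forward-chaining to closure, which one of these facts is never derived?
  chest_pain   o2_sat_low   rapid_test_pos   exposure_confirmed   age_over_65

Round 1 fires rule 13, rule 14, giving rapid_test_pos, sore_throat.
Round 2 fires rule 11, giving notify_public_health.
Round 3 fires rule 4, giving o2_sat_low.
Round 4 fires rule 6, rule 12, giving observe_4h, age_over_65.
Round 5 fires rule 9, giving isolate.
Round 6 fires rule 1, rule 10, giving hydration_advised, chest_pain.
Round 7 fires rule 8, giving discharge_ok.
Derived: rapid_test_pos (round 1), o2_sat_low (round 3), chest_pain (round 6), age_over_65 (round 4). exposure_confirmed never appears in any round.

exposure_confirmed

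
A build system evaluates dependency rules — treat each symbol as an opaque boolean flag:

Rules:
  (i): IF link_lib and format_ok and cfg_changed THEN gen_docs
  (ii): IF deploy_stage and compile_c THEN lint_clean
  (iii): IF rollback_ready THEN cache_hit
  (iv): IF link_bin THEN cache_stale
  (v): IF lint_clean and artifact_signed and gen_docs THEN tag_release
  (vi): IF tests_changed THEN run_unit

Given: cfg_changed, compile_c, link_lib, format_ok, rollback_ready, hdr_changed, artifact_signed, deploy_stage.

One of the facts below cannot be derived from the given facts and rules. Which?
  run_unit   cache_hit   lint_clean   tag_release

run_unit

Round 1 — (i), (ii), (iii), derive gen_docs, lint_clean, cache_hit.
Round 2 — (v), derive tag_release.
Derived: cache_hit (round 1), lint_clean (round 1), tag_release (round 2). run_unit never appears in any round.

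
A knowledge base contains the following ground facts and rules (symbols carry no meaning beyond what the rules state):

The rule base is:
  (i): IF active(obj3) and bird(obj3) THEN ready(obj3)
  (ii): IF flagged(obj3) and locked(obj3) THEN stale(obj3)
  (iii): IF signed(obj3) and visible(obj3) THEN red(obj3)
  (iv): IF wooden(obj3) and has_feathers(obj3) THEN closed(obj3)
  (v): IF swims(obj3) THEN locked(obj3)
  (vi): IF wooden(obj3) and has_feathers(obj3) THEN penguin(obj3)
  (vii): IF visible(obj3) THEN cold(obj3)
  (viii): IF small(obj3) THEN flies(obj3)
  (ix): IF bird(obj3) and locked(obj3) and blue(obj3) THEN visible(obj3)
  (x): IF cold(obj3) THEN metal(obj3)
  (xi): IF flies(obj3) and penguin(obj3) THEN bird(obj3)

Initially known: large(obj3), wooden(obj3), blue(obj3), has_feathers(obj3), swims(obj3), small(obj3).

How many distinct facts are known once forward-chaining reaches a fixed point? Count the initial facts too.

[1] (iv) [IF wooden(obj3) and has_feathers(obj3) THEN closed(obj3)]; (v) [IF swims(obj3) THEN locked(obj3)]; (vi) [IF wooden(obj3) and has_feathers(obj3) THEN penguin(obj3)]; (viii) [IF small(obj3) THEN flies(obj3)]. ⇒ new: closed(obj3), locked(obj3), penguin(obj3), flies(obj3).
[2] (xi) [IF flies(obj3) and penguin(obj3) THEN bird(obj3)]. ⇒ new: bird(obj3).
[3] (ix) [IF bird(obj3) and locked(obj3) and blue(obj3) THEN visible(obj3)]. ⇒ new: visible(obj3).
[4] (vii) [IF visible(obj3) THEN cold(obj3)]. ⇒ new: cold(obj3).
[5] (x) [IF cold(obj3) THEN metal(obj3)]. ⇒ new: metal(obj3).
Closure: {bird(obj3), blue(obj3), closed(obj3), cold(obj3), flies(obj3), has_feathers(obj3), large(obj3), locked(obj3), metal(obj3), penguin(obj3), small(obj3), swims(obj3), visible(obj3), wooden(obj3)} — 14 facts.

14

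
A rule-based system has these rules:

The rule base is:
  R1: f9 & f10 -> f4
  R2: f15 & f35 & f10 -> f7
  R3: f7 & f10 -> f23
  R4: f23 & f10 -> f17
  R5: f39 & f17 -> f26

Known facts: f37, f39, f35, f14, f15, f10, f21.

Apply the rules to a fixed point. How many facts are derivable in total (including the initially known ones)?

11

Round 1 — R2, derive f7.
Round 2 — R3, derive f23.
Round 3 — R4, derive f17.
Round 4 — R5, derive f26.
Closure: {f10, f14, f15, f17, f21, f23, f26, f35, f37, f39, f7} — 11 facts.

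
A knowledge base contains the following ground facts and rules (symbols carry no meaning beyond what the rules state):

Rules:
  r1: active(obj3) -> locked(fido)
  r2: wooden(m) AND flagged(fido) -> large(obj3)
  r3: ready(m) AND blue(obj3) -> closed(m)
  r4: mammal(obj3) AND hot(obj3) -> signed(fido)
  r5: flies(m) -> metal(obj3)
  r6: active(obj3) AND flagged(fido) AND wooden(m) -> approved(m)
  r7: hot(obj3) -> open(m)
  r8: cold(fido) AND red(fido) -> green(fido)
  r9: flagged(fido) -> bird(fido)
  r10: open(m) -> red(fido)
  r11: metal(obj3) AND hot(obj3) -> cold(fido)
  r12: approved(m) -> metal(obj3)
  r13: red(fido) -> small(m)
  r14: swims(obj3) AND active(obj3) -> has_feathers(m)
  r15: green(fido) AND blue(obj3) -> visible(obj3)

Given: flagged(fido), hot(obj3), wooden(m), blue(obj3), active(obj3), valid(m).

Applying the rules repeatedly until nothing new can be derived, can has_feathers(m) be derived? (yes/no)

Round 1 fires r1, r2, r6, r7, r9, giving locked(fido), large(obj3), approved(m), open(m), bird(fido).
Round 2 fires r10, r12, giving red(fido), metal(obj3).
Round 3 fires r11, r13, giving cold(fido), small(m).
Round 4 fires r8, giving green(fido).
Round 5 fires r15, giving visible(obj3).
Fixed point reached. has_feathers(m) is concluded only by r14; r14 needs swims(obj3) (never derived).

no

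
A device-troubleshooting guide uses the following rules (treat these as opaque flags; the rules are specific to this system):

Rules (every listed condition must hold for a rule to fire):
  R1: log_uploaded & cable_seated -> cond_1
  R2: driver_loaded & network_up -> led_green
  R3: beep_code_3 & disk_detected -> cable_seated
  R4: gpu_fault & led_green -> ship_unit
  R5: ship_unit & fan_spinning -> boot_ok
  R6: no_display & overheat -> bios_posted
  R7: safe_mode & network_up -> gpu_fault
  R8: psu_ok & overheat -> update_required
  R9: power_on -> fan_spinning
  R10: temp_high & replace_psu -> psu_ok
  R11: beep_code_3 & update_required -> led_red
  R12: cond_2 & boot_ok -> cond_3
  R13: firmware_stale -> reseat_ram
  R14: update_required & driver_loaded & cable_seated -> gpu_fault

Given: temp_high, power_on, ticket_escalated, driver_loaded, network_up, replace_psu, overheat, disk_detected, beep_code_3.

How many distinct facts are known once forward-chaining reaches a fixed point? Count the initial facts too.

18

Round 1: R2 [driver_loaded & network_up -> led_green]; R3 [beep_code_3 & disk_detected -> cable_seated]; R9 [power_on -> fan_spinning]; R10 [temp_high & replace_psu -> psu_ok]. Adds led_green, cable_seated, fan_spinning, psu_ok.
Round 2: R8 [psu_ok & overheat -> update_required]. Adds update_required.
Round 3: R11 [beep_code_3 & update_required -> led_red]; R14 [update_required & driver_loaded & cable_seated -> gpu_fault]. Adds led_red, gpu_fault.
Round 4: R4 [gpu_fault & led_green -> ship_unit]. Adds ship_unit.
Round 5: R5 [ship_unit & fan_spinning -> boot_ok]. Adds boot_ok.
Closure: {beep_code_3, boot_ok, cable_seated, disk_detected, driver_loaded, fan_spinning, gpu_fault, led_green, led_red, network_up, overheat, power_on, psu_ok, replace_psu, ship_unit, temp_high, ticket_escalated, update_required} — 18 facts.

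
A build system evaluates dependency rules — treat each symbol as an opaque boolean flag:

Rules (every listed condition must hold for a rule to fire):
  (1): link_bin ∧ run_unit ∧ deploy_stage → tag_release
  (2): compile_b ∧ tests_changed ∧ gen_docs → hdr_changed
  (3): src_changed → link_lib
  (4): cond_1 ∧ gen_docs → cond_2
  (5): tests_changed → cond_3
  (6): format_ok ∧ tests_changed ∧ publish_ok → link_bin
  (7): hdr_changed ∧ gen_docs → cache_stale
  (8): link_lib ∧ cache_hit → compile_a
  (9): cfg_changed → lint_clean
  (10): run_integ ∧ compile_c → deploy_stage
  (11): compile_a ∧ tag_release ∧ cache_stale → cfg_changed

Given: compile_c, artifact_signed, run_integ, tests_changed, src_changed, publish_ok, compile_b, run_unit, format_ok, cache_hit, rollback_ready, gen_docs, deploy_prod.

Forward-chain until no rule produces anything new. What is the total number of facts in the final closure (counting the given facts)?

23

Round 1 fires (2), (3), (5), (6), (10), giving hdr_changed, link_lib, cond_3, link_bin, deploy_stage.
Round 2 fires (1), (7), (8), giving tag_release, cache_stale, compile_a.
Round 3 fires (11), giving cfg_changed.
Round 4 fires (9), giving lint_clean.
Closure: {artifact_signed, cache_hit, cache_stale, cfg_changed, compile_a, compile_b, compile_c, cond_3, deploy_prod, deploy_stage, format_ok, gen_docs, hdr_changed, link_bin, link_lib, lint_clean, publish_ok, rollback_ready, run_integ, run_unit, src_changed, tag_release, tests_changed} — 23 facts.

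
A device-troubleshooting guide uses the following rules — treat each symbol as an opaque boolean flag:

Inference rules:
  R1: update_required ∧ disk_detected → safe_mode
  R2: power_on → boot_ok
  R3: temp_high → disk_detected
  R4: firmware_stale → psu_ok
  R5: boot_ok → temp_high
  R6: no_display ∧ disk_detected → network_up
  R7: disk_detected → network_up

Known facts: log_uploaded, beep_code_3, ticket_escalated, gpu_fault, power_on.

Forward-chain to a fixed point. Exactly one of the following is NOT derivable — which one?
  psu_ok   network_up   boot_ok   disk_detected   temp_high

Round 1 fires R2, giving boot_ok.
Round 2 fires R5, giving temp_high.
Round 3 fires R3, giving disk_detected.
Round 4 fires R7, giving network_up.
Derived: disk_detected (round 3), boot_ok (round 1), network_up (round 4), temp_high (round 2). psu_ok never appears in any round.

psu_ok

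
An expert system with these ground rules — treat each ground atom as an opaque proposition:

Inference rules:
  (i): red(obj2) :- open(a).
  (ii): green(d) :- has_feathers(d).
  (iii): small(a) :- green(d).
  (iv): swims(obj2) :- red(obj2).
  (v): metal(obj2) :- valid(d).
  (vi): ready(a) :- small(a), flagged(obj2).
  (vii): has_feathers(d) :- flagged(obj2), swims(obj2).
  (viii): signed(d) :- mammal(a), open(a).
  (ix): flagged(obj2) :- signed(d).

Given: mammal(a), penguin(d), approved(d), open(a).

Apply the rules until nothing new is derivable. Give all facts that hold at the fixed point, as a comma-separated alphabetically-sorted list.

Round 1: (i) [red(obj2) :- open(a).]; (viii) [signed(d) :- mammal(a), open(a).]. Adds red(obj2), signed(d).
Round 2: (iv) [swims(obj2) :- red(obj2).]; (ix) [flagged(obj2) :- signed(d).]. Adds swims(obj2), flagged(obj2).
Round 3: (vii) [has_feathers(d) :- flagged(obj2), swims(obj2).]. Adds has_feathers(d).
Round 4: (ii) [green(d) :- has_feathers(d).]. Adds green(d).
Round 5: (iii) [small(a) :- green(d).]. Adds small(a).
Round 6: (vi) [ready(a) :- small(a), flagged(obj2).]. Adds ready(a).

approved(d), flagged(obj2), green(d), has_feathers(d), mammal(a), open(a), penguin(d), ready(a), red(obj2), signed(d), small(a), swims(obj2)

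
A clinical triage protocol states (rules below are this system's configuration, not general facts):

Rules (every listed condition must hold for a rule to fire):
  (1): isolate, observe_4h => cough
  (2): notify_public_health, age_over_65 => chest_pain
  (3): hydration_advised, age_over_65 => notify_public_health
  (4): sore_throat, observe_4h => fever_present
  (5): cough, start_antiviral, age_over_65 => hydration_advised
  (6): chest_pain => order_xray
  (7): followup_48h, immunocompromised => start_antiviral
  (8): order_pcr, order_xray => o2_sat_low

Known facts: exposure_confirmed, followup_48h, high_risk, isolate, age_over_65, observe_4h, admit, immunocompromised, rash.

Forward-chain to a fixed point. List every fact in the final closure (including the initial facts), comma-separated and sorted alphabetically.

Round 1 fires (1), (7), giving cough, start_antiviral.
Round 2 fires (5), giving hydration_advised.
Round 3 fires (3), giving notify_public_health.
Round 4 fires (2), giving chest_pain.
Round 5 fires (6), giving order_xray.

admit, age_over_65, chest_pain, cough, exposure_confirmed, followup_48h, high_risk, hydration_advised, immunocompromised, isolate, notify_public_health, observe_4h, order_xray, rash, start_antiviral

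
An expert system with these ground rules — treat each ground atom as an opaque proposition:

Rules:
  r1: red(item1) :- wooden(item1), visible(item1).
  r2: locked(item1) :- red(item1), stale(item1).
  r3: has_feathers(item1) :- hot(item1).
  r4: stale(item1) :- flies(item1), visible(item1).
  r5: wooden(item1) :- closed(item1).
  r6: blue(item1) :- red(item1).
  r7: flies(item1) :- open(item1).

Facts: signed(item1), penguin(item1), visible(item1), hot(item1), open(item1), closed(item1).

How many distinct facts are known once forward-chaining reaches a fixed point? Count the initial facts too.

13

Round 1 — r3, r5, r7, derive has_feathers(item1), wooden(item1), flies(item1).
Round 2 — r1, r4, derive red(item1), stale(item1).
Round 3 — r2, r6, derive locked(item1), blue(item1).
Closure: {blue(item1), closed(item1), flies(item1), has_feathers(item1), hot(item1), locked(item1), open(item1), penguin(item1), red(item1), signed(item1), stale(item1), visible(item1), wooden(item1)} — 13 facts.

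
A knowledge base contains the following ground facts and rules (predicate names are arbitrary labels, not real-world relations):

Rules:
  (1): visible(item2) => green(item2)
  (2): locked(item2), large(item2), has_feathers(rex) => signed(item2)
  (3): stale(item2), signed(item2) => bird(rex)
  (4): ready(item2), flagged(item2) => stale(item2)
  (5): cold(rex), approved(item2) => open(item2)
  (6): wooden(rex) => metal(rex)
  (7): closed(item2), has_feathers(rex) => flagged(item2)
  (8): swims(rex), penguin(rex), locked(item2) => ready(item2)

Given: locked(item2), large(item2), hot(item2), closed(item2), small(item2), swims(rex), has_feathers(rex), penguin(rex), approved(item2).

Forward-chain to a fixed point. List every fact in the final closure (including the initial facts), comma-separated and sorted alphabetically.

Round 1 fires (2), (7), (8), giving signed(item2), flagged(item2), ready(item2).
Round 2 fires (4), giving stale(item2).
Round 3 fires (3), giving bird(rex).

approved(item2), bird(rex), closed(item2), flagged(item2), has_feathers(rex), hot(item2), large(item2), locked(item2), penguin(rex), ready(item2), signed(item2), small(item2), stale(item2), swims(rex)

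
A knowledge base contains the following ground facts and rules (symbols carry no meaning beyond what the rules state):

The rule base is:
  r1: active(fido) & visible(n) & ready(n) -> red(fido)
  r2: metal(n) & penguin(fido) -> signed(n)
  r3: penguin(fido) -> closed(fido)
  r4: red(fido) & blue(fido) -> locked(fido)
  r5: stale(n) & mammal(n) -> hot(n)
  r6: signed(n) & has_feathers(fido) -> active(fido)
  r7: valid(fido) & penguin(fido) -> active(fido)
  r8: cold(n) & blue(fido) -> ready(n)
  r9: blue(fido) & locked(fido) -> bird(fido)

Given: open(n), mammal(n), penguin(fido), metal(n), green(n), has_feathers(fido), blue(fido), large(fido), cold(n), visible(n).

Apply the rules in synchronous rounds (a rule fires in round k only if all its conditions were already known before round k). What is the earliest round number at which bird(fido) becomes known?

Round 1: r2 [metal(n) & penguin(fido) -> signed(n)]; r3 [penguin(fido) -> closed(fido)]; r8 [cold(n) & blue(fido) -> ready(n)]. Adds signed(n), closed(fido), ready(n).
Round 2: r6 [signed(n) & has_feathers(fido) -> active(fido)]. Adds active(fido).
Round 3: r1 [active(fido) & visible(n) & ready(n) -> red(fido)]. Adds red(fido).
Round 4: r4 [red(fido) & blue(fido) -> locked(fido)]. Adds locked(fido).
Round 5: r9 [blue(fido) & locked(fido) -> bird(fido)]. Adds bird(fido).
bird(fido) first appears in round 5.

5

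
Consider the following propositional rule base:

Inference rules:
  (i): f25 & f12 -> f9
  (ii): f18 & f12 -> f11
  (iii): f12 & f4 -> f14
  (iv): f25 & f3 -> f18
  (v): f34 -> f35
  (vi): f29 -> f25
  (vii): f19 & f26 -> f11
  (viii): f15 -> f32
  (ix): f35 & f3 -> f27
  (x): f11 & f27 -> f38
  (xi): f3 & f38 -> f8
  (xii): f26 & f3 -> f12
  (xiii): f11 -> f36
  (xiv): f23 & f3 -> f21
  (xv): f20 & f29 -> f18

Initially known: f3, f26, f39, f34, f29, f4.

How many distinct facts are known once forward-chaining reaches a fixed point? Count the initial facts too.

Round 1: (v) [f34 -> f35]; (vi) [f29 -> f25]; (xii) [f26 & f3 -> f12]. New: f35, f25, f12.
Round 2: (i) [f25 & f12 -> f9]; (iii) [f12 & f4 -> f14]; (iv) [f25 & f3 -> f18]; (ix) [f35 & f3 -> f27]. New: f9, f14, f18, f27.
Round 3: (ii) [f18 & f12 -> f11]. New: f11.
Round 4: (x) [f11 & f27 -> f38]; (xiii) [f11 -> f36]. New: f38, f36.
Round 5: (xi) [f3 & f38 -> f8]. New: f8.
Closure: {f11, f12, f14, f18, f25, f26, f27, f29, f3, f34, f35, f36, f38, f39, f4, f8, f9} — 17 facts.

17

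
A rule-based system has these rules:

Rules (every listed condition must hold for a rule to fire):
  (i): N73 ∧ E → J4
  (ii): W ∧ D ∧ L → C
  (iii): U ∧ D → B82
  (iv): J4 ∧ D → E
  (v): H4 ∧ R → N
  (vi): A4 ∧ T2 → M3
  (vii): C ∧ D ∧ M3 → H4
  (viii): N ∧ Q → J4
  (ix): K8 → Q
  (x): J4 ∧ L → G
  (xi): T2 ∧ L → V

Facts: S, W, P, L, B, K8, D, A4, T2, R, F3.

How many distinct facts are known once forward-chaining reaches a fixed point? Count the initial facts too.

Round 1 fires (ii), (vi), (ix), (xi), giving C, M3, Q, V.
Round 2 fires (vii), giving H4.
Round 3 fires (v), giving N.
Round 4 fires (viii), giving J4.
Round 5 fires (iv), (x), giving E, G.
Closure: {A4, B, C, D, E, F3, G, H4, J4, K8, L, M3, N, P, Q, R, S, T2, V, W} — 20 facts.

20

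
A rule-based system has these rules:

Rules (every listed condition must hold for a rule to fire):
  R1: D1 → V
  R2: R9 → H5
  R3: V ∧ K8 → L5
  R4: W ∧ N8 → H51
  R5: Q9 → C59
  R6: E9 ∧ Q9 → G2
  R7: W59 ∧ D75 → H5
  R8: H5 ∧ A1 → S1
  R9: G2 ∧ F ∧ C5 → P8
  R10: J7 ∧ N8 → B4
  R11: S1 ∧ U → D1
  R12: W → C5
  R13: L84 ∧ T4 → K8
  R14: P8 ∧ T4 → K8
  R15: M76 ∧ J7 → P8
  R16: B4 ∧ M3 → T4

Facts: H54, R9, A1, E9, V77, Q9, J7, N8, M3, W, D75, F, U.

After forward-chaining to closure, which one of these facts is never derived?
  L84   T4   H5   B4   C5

L84

Round 1: R2 [R9 → H5]; R4 [W ∧ N8 → H51]; R5 [Q9 → C59]; R6 [E9 ∧ Q9 → G2]; R10 [J7 ∧ N8 → B4]; R12 [W → C5]. Adds H5, H51, C59, G2, B4, C5.
Round 2: R8 [H5 ∧ A1 → S1]; R9 [G2 ∧ F ∧ C5 → P8]; R16 [B4 ∧ M3 → T4]. Adds S1, P8, T4.
Round 3: R11 [S1 ∧ U → D1]; R14 [P8 ∧ T4 → K8]. Adds D1, K8.
Round 4: R1 [D1 → V]. Adds V.
Round 5: R3 [V ∧ K8 → L5]. Adds L5.
Derived: B4 (round 1), H5 (round 1), T4 (round 2), C5 (round 1). L84 never appears in any round.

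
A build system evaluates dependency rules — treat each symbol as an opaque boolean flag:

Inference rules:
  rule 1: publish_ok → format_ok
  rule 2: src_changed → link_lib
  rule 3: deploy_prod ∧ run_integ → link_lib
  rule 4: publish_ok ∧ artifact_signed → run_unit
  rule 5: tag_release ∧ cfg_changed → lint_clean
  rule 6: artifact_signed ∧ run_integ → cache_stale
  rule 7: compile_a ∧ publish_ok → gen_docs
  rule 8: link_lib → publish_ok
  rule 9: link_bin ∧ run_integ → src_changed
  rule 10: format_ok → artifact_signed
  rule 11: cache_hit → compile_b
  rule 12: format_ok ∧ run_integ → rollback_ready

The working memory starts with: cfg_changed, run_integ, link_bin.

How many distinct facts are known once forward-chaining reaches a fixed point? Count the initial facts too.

11

Round 1: rule 9 [link_bin ∧ run_integ → src_changed]. Adds src_changed.
Round 2: rule 2 [src_changed → link_lib]. Adds link_lib.
Round 3: rule 8 [link_lib → publish_ok]. Adds publish_ok.
Round 4: rule 1 [publish_ok → format_ok]. Adds format_ok.
Round 5: rule 10 [format_ok → artifact_signed]; rule 12 [format_ok ∧ run_integ → rollback_ready]. Adds artifact_signed, rollback_ready.
Round 6: rule 4 [publish_ok ∧ artifact_signed → run_unit]; rule 6 [artifact_signed ∧ run_integ → cache_stale]. Adds run_unit, cache_stale.
Closure: {artifact_signed, cache_stale, cfg_changed, format_ok, link_bin, link_lib, publish_ok, rollback_ready, run_integ, run_unit, src_changed} — 11 facts.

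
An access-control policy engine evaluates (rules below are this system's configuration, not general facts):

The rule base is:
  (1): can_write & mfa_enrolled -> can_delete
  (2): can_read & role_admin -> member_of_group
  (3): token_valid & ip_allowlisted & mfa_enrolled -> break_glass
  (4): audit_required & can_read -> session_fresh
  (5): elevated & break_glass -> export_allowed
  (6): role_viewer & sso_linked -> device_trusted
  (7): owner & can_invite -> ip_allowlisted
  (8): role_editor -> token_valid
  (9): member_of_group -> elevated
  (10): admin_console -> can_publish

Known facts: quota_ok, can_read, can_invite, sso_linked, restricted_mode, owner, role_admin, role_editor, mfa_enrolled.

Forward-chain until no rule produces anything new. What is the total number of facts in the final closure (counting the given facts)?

Round 1: (2) [can_read & role_admin -> member_of_group]; (7) [owner & can_invite -> ip_allowlisted]; (8) [role_editor -> token_valid]. Adds member_of_group, ip_allowlisted, token_valid.
Round 2: (3) [token_valid & ip_allowlisted & mfa_enrolled -> break_glass]; (9) [member_of_group -> elevated]. Adds break_glass, elevated.
Round 3: (5) [elevated & break_glass -> export_allowed]. Adds export_allowed.
Closure: {break_glass, can_invite, can_read, elevated, export_allowed, ip_allowlisted, member_of_group, mfa_enrolled, owner, quota_ok, restricted_mode, role_admin, role_editor, sso_linked, token_valid} — 15 facts.

15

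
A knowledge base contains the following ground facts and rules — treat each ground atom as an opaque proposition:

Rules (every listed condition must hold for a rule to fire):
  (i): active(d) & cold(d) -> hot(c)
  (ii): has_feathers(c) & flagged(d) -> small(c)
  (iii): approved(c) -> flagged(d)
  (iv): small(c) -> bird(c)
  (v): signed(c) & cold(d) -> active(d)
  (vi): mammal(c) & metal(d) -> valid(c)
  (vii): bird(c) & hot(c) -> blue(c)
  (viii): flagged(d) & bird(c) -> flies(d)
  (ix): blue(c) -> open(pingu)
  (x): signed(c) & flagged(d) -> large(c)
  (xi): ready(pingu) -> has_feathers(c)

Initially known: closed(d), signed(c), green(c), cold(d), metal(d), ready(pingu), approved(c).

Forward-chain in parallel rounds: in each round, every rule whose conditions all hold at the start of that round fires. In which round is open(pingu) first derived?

5

Round 1: (iii) [approved(c) -> flagged(d)]; (v) [signed(c) & cold(d) -> active(d)]; (xi) [ready(pingu) -> has_feathers(c)]. New: flagged(d), active(d), has_feathers(c).
Round 2: (i) [active(d) & cold(d) -> hot(c)]; (ii) [has_feathers(c) & flagged(d) -> small(c)]; (x) [signed(c) & flagged(d) -> large(c)]. New: hot(c), small(c), large(c).
Round 3: (iv) [small(c) -> bird(c)]. New: bird(c).
Round 4: (vii) [bird(c) & hot(c) -> blue(c)]; (viii) [flagged(d) & bird(c) -> flies(d)]. New: blue(c), flies(d).
Round 5: (ix) [blue(c) -> open(pingu)]. New: open(pingu).
open(pingu) first appears in round 5.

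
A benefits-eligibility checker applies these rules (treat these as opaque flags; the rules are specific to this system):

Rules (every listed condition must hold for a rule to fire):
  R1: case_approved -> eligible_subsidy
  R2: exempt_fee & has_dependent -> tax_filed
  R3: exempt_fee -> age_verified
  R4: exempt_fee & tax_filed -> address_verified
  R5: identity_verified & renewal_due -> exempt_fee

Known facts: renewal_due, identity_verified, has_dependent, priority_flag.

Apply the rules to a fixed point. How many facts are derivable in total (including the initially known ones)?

Round 1 fires R5, giving exempt_fee.
Round 2 fires R2, R3, giving tax_filed, age_verified.
Round 3 fires R4, giving address_verified.
Closure: {address_verified, age_verified, exempt_fee, has_dependent, identity_verified, priority_flag, renewal_due, tax_filed} — 8 facts.

8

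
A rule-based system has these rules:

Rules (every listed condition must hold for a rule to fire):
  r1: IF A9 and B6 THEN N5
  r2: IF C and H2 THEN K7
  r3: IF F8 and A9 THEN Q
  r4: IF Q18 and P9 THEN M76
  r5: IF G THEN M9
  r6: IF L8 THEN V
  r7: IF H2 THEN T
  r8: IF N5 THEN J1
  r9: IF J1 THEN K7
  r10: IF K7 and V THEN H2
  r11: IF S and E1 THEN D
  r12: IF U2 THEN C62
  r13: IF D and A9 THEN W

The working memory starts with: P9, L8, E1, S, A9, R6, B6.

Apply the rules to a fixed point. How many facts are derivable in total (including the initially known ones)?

Round 1 — r1, r6, r11, derive N5, V, D.
Round 2 — r8, r13, derive J1, W.
Round 3 — r9, derive K7.
Round 4 — r10, derive H2.
Round 5 — r7, derive T.
Closure: {A9, B6, D, E1, H2, J1, K7, L8, N5, P9, R6, S, T, V, W} — 15 facts.

15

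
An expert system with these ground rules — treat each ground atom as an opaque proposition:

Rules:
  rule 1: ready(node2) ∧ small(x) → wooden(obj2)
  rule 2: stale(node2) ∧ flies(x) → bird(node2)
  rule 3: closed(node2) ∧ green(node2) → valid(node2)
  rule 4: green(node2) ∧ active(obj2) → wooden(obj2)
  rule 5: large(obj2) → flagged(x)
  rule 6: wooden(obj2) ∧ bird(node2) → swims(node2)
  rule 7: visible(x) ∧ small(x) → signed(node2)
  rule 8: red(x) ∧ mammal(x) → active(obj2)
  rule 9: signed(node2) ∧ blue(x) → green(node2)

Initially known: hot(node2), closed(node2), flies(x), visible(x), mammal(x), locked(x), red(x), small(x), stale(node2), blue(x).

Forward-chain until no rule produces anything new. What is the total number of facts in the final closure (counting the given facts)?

17

Round 1 fires rule 2, rule 7, rule 8, giving bird(node2), signed(node2), active(obj2).
Round 2 fires rule 9, giving green(node2).
Round 3 fires rule 3, rule 4, giving valid(node2), wooden(obj2).
Round 4 fires rule 6, giving swims(node2).
Closure: {active(obj2), bird(node2), blue(x), closed(node2), flies(x), green(node2), hot(node2), locked(x), mammal(x), red(x), signed(node2), small(x), stale(node2), swims(node2), valid(node2), visible(x), wooden(obj2)} — 17 facts.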